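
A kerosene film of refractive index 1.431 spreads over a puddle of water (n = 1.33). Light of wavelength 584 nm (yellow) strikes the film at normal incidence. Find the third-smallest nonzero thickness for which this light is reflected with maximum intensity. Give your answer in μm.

0.510 μm

Ray reflecting at the top interface goes from n = 1.0 toward n = 1.431: a half-wave phase shift.
Bottom surface (1.431 → 1.33): reflection off a lower-index medium gives no phase shift.
Net: one phase inversion between the two reflected rays.
For maximum reflection here: 2 n t = (m + ½) λ.
The third-smallest nonzero thickness corresponds to m = 2: t = (m + ½) λ / (2 n) = 2.50 × 584 / (2 × 1.431) = 510 nm.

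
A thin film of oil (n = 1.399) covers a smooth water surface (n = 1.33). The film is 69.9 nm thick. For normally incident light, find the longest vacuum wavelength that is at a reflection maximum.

391 nm

Top surface (1.0 → 1.399): reflection off a higher-index medium gives a half-wave phase shift.
Bottom surface (1.399 → 1.33): reflection off a lower-index medium gives no phase shift.
The two reflections differ by half a wavelength.
For maximum reflection here: 2 n t = (m + ½) λ.
λ = 2 n t / (m + ½). The longest wavelength is m = 0: λ = 2 × 1.399 × 69.9 / 0.500 = 391 nm.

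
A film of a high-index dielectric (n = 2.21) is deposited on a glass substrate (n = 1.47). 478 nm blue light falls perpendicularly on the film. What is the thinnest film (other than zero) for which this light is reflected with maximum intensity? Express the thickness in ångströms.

At the upper boundary (n = 1.0 to n = 2.21) the reflected ray undergoes a half-wave phase shift.
At the lower boundary (n = 2.21 to n = 1.47) the reflected ray undergoes no phase shift.
The two reflections differ by half a wavelength.
So the condition for constructive reflection is 2 n t = (m + ½) λ.
Minimum at m = 0: t = λ / (4 n) = 478 / (4 × 2.21) = 54.1 nm.

541 Å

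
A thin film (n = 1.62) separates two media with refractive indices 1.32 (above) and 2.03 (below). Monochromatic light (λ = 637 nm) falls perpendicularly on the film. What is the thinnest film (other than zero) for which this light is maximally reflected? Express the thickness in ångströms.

1966 Å

At the upper boundary (n = 1.32 to n = 1.62) the reflected ray undergoes a half-wave phase shift.
Bottom surface (1.62 → 2.03): reflection off a higher-index medium gives a half-wave phase shift.
Zero or two π shifts → no net half-wave offset.
So the condition for constructive reflection is 2 n t = m λ.
Minimum nonzero at m = 1: t = λ / (2 n) = 637 / (2 × 1.62) = 197 nm.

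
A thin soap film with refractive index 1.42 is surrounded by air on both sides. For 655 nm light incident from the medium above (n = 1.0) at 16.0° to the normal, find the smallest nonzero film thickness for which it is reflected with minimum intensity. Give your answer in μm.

Ray reflecting at the top interface goes from n = 1.0 toward n = 1.42: a half-wave phase shift.
At the lower boundary (n = 1.42 to n = 1.0) the reflected ray undergoes no phase shift.
The two reflections differ by half a wavelength.
With one net inversion, destructive interference in reflection requires 2 n t cos θ_r = m λ.
Snell's law: 1.0 sin 16.0° = 1.42 sin θ_r → sin θ_r = 0.194, cos θ_r = 0.981.
Minimum nonzero at m = 1: t = λ / (2 n cos θ_r) = 655 / (2 × 1.42 × 0.981) = 235 nm.

0.235 μm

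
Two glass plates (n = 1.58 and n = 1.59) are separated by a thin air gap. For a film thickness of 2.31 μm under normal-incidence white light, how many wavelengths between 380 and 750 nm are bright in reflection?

6

Ray reflecting at the top interface goes from n = 1.58 toward n = 1.0: no phase shift.
Ray reflecting at the bottom interface goes from n = 1.0 toward n = 1.59: a half-wave phase shift.
Exactly one π shift → a net half-wave offset.
So the condition for constructive reflection is 2 n t = (m + ½) λ.
λ = 2 n t / (m + ½) = 4620 / (m + ½) nm.
m=5: 840 nm (IR); m=6: 711 nm (visible); m=7: 616 nm (visible); m=8: 544 nm (visible); m=9: 486 nm (visible); m=10: 440 nm (visible); m=11: 402 nm (visible); m=12: 370 nm (UV).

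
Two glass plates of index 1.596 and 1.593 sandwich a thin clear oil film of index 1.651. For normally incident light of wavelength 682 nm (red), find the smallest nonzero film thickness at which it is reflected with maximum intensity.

103 nm

Ray reflecting at the top interface goes from n = 1.596 toward n = 1.651: a half-wave phase shift.
Ray reflecting at the bottom interface goes from n = 1.651 toward n = 1.593: no phase shift.
Net: one phase inversion between the two reflected rays.
For maximum reflection here: 2 n t = (m + ½) λ.
Minimum at m = 0: t = λ / (4 n) = 682 / (4 × 1.651) = 103 nm.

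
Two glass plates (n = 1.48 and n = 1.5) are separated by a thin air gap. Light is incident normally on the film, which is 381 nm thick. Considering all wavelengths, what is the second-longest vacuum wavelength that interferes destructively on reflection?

381 nm

Ray reflecting at the top interface goes from n = 1.48 toward n = 1.0: no phase shift.
Bottom surface (1.0 → 1.5): reflection off a higher-index medium gives a half-wave phase shift.
The two reflections differ by half a wavelength.
For dark reflection here: 2 n t = m λ.
λ = 2 n t / m. The second-longest wavelength is m = 2: λ = 2 × 1.0 × 381 / 2.00 = 381 nm.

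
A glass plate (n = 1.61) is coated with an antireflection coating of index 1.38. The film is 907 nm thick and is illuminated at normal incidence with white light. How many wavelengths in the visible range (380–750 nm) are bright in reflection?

Ray reflecting at the top interface goes from n = 1.0 toward n = 1.38: a half-wave phase shift.
Ray reflecting at the bottom interface goes from n = 1.38 toward n = 1.61: a half-wave phase shift.
Zero or two π shifts → no net half-wave offset.
For maximum reflection here: 2 n t = m λ.
λ = 2 n t / m = 2503 / m nm.
m=3: 834 nm (IR); m=4: 626 nm (visible); m=5: 501 nm (visible); m=6: 417 nm (visible); m=7: 358 nm (UV).

3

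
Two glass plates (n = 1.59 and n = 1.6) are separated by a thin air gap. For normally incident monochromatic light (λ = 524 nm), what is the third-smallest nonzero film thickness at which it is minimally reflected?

Top surface (1.59 → 1.0): reflection off a lower-index medium gives no phase shift.
At the lower boundary (n = 1.0 to n = 1.6) the reflected ray undergoes a half-wave phase shift.
Exactly one π shift → a net half-wave offset.
For minimum reflection here: 2 n t = m λ.
The third-smallest nonzero thickness corresponds to m = 3: t = m λ / (2 n) = 3.00 × 524 / (2 × 1.0) = 786 nm.

786 nm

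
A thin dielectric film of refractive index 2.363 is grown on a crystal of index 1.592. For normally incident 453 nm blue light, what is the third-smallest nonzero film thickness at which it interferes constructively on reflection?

Top surface (1.0 → 2.363): reflection off a higher-index medium gives a half-wave phase shift.
Bottom surface (2.363 → 1.592): reflection off a lower-index medium gives no phase shift.
Net: one phase inversion between the two reflected rays.
For maximum reflection here: 2 n t = (m + ½) λ.
The third-smallest nonzero thickness corresponds to m = 2: t = (m + ½) λ / (2 n) = 2.50 × 453 / (2 × 2.363) = 240 nm.

240 nm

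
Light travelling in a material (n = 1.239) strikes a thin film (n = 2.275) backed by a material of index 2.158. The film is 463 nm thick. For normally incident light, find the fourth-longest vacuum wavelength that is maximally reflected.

Ray reflecting at the top interface goes from n = 1.239 toward n = 2.275: a half-wave phase shift.
Bottom surface (2.275 → 2.158): reflection off a lower-index medium gives no phase shift.
Net: one phase inversion between the two reflected rays.
For maximum reflection here: 2 n t = (m + ½) λ.
λ = 2 n t / (m + ½). The fourth-longest wavelength is m = 3: λ = 2 × 2.275 × 463 / 3.50 = 602 nm.

602 nm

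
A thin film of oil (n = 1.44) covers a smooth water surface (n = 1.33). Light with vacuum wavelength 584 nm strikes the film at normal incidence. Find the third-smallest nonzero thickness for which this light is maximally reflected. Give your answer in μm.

0.507 μm

Ray reflecting at the top interface goes from n = 1.0 toward n = 1.44: a half-wave phase shift.
At the lower boundary (n = 1.44 to n = 1.33) the reflected ray undergoes no phase shift.
The two reflections differ by half a wavelength.
So the condition for constructive reflection is 2 n t = (m + ½) λ.
The third-smallest nonzero thickness corresponds to m = 2: t = (m + ½) λ / (2 n) = 2.50 × 584 / (2 × 1.44) = 507 nm.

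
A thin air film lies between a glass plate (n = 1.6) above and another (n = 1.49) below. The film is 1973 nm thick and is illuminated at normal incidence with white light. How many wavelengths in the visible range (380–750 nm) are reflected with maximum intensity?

5

Ray reflecting at the top interface goes from n = 1.6 toward n = 1.0: no phase shift.
At the lower boundary (n = 1.0 to n = 1.49) the reflected ray undergoes a half-wave phase shift.
Exactly one π shift → a net half-wave offset.
With one net inversion, constructive interference in reflection requires 2 n t = (m + ½) λ.
λ = 2 n t / (m + ½) = 3946 / (m + ½) nm.
m=4: 877 nm (IR); m=5: 717 nm (visible); m=6: 607 nm (visible); m=7: 526 nm (visible); m=8: 464 nm (visible); m=9: 415 nm (visible); m=10: 376 nm (UV).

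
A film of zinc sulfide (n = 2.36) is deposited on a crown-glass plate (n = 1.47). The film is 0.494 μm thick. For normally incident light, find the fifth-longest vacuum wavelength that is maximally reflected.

518 nm

Top surface (1.0 → 2.36): reflection off a higher-index medium gives a half-wave phase shift.
Ray reflecting at the bottom interface goes from n = 2.36 toward n = 1.47: no phase shift.
Net: one phase inversion between the two reflected rays.
For bright reflection here: 2 n t = (m + ½) λ.
λ = 2 n t / (m + ½). The fifth-longest wavelength is m = 4: λ = 2 × 2.36 × 494 / 4.50 = 518 nm.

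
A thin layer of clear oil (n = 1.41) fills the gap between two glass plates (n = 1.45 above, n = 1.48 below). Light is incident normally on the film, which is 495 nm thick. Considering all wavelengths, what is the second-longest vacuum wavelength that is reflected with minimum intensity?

Top surface (1.45 → 1.41): reflection off a lower-index medium gives no phase shift.
At the lower boundary (n = 1.41 to n = 1.48) the reflected ray undergoes a half-wave phase shift.
Net: one phase inversion between the two reflected rays.
For weak reflection here: 2 n t = m λ.
λ = 2 n t / m. The second-longest wavelength is m = 2: λ = 2 × 1.41 × 495 / 2.00 = 698 nm.

698 nm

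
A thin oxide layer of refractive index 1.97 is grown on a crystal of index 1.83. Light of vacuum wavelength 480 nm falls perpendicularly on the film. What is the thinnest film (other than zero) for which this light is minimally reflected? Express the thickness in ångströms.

Top surface (1.0 → 1.97): reflection off a higher-index medium gives a half-wave phase shift.
At the lower boundary (n = 1.97 to n = 1.83) the reflected ray undergoes no phase shift.
The two reflections differ by half a wavelength.
So the condition for destructive reflection is 2 n t = m λ.
Minimum nonzero at m = 1: t = λ / (2 n) = 480 / (2 × 1.97) = 122 nm.

1218 Å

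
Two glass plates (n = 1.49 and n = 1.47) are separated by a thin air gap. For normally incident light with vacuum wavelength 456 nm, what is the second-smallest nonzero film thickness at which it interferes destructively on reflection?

456 nm

Ray reflecting at the top interface goes from n = 1.49 toward n = 1.0: no phase shift.
Ray reflecting at the bottom interface goes from n = 1.0 toward n = 1.47: a half-wave phase shift.
Net: one phase inversion between the two reflected rays.
For weak reflection here: 2 n t = m λ.
The second-smallest nonzero thickness corresponds to m = 2: t = m λ / (2 n) = 2.00 × 456 / (2 × 1.0) = 456 nm.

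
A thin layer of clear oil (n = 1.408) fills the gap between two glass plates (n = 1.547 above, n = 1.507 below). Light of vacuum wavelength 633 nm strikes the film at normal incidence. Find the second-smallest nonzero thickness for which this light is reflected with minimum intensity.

At the upper boundary (n = 1.547 to n = 1.408) the reflected ray undergoes no phase shift.
Bottom surface (1.408 → 1.507): reflection off a higher-index medium gives a half-wave phase shift.
Exactly one π shift → a net half-wave offset.
For minimum reflection here: 2 n t = m λ.
The second-smallest nonzero thickness corresponds to m = 2: t = m λ / (2 n) = 2.00 × 633 / (2 × 1.408) = 450 nm.

450 nm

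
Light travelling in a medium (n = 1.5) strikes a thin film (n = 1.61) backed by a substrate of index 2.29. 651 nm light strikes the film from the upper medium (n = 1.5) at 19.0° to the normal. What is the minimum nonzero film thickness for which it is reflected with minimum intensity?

At the upper boundary (n = 1.5 to n = 1.61) the reflected ray undergoes a half-wave phase shift.
Bottom surface (1.61 → 2.29): reflection off a higher-index medium gives a half-wave phase shift.
The two reflections carry the same phase change, so no net offset.
For weak reflection here: 2 n t cos θ_r = (m + ½) λ.
Snell's law: 1.5 sin 19.0° = 1.61 sin θ_r → sin θ_r = 0.303, cos θ_r = 0.953.
Minimum at m = 0: t = λ / (4 n cos θ_r) = 651 / (4 × 1.61 × 0.953) = 106 nm.

106 nm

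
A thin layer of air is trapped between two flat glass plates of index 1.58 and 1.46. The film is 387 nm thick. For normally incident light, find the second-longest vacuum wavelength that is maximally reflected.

516 nm

At the upper boundary (n = 1.58 to n = 1.0) the reflected ray undergoes no phase shift.
Bottom surface (1.0 → 1.46): reflection off a higher-index medium gives a half-wave phase shift.
Exactly one π shift → a net half-wave offset.
So the condition for constructive reflection is 2 n t = (m + ½) λ.
λ = 2 n t / (m + ½). The second-longest wavelength is m = 1: λ = 2 × 1.0 × 387 / 1.50 = 516 nm.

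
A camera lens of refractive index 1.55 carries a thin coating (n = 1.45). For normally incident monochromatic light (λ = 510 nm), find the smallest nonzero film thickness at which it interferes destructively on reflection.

Ray reflecting at the top interface goes from n = 1.0 toward n = 1.45: a half-wave phase shift.
At the lower boundary (n = 1.45 to n = 1.55) the reflected ray undergoes a half-wave phase shift.
The two reflections carry the same phase change, so no net offset.
For minimum reflection here: 2 n t = (m + ½) λ.
Minimum at m = 0: t = λ / (4 n) = 510 / (4 × 1.45) = 87.9 nm.

87.9 nm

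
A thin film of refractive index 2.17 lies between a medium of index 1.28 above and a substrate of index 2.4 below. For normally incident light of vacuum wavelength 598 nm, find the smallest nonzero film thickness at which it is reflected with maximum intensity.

138 nm

Top surface (1.28 → 2.17): reflection off a higher-index medium gives a half-wave phase shift.
At the lower boundary (n = 2.17 to n = 2.4) the reflected ray undergoes a half-wave phase shift.
Net: no relative phase inversion (both shifts match).
With no net inversion, constructive interference in reflection requires 2 n t = m λ.
Minimum nonzero at m = 1: t = λ / (2 n) = 598 / (2 × 2.17) = 138 nm.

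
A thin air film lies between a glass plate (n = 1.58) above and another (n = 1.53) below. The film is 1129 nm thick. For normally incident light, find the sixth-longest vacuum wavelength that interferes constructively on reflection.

At the upper boundary (n = 1.58 to n = 1.0) the reflected ray undergoes no phase shift.
At the lower boundary (n = 1.0 to n = 1.53) the reflected ray undergoes a half-wave phase shift.
The two reflections differ by half a wavelength.
With one net inversion, constructive interference in reflection requires 2 n t = (m + ½) λ.
λ = 2 n t / (m + ½). The sixth-longest wavelength is m = 5: λ = 2 × 1.0 × 1129 / 5.50 = 411 nm.

411 nm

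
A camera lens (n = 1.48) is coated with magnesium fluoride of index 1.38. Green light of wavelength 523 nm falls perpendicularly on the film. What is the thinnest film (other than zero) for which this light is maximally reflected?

189 nm

At the upper boundary (n = 1.0 to n = 1.38) the reflected ray undergoes a half-wave phase shift.
Ray reflecting at the bottom interface goes from n = 1.38 toward n = 1.48: a half-wave phase shift.
Net: no relative phase inversion (both shifts match).
For bright reflection here: 2 n t = m λ.
Minimum nonzero at m = 1: t = λ / (2 n) = 523 / (2 × 1.38) = 189 nm.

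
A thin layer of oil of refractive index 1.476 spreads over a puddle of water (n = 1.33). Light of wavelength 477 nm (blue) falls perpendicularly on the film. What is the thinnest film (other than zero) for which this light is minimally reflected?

162 nm

Top surface (1.0 → 1.476): reflection off a higher-index medium gives a half-wave phase shift.
Bottom surface (1.476 → 1.33): reflection off a lower-index medium gives no phase shift.
Net: one phase inversion between the two reflected rays.
So the condition for destructive reflection is 2 n t = m λ.
Minimum nonzero at m = 1: t = λ / (2 n) = 477 / (2 × 1.476) = 162 nm.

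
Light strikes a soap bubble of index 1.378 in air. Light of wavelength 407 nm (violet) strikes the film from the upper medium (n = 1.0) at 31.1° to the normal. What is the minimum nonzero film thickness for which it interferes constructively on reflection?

79.6 nm

At the upper boundary (n = 1.0 to n = 1.378) the reflected ray undergoes a half-wave phase shift.
Ray reflecting at the bottom interface goes from n = 1.378 toward n = 1.0: no phase shift.
Net: one phase inversion between the two reflected rays.
For bright reflection here: 2 n t cos θ_r = (m + ½) λ.
Snell's law: 1.0 sin 31.1° = 1.378 sin θ_r → sin θ_r = 0.375, cos θ_r = 0.927.
Minimum at m = 0: t = λ / (4 n cos θ_r) = 407 / (4 × 1.378 × 0.927) = 79.6 nm.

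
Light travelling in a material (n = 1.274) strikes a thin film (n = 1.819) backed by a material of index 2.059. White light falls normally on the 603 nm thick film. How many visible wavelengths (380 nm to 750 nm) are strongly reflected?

Ray reflecting at the top interface goes from n = 1.274 toward n = 1.819: a half-wave phase shift.
Ray reflecting at the bottom interface goes from n = 1.819 toward n = 2.059: a half-wave phase shift.
Net: no relative phase inversion (both shifts match).
For bright reflection here: 2 n t = m λ.
λ = 2 n t / m = 2194 / m nm.
m=2: 1097 nm (IR); m=3: 731 nm (visible); m=4: 548 nm (visible); m=5: 439 nm (visible); m=6: 366 nm (UV).

3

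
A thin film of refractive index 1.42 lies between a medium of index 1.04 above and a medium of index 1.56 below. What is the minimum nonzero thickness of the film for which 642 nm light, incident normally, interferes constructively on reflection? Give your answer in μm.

Ray reflecting at the top interface goes from n = 1.04 toward n = 1.42: a half-wave phase shift.
Ray reflecting at the bottom interface goes from n = 1.42 toward n = 1.56: a half-wave phase shift.
The two reflections carry the same phase change, so no net offset.
So the condition for constructive reflection is 2 n t = m λ.
Minimum nonzero at m = 1: t = λ / (2 n) = 642 / (2 × 1.42) = 226 nm.

0.226 μm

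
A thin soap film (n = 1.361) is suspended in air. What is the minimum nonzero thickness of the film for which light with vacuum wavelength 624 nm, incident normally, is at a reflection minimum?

229 nm

Ray reflecting at the top interface goes from n = 1.0 toward n = 1.361: a half-wave phase shift.
Ray reflecting at the bottom interface goes from n = 1.361 toward n = 1.0: no phase shift.
Net: one phase inversion between the two reflected rays.
With one net inversion, destructive interference in reflection requires 2 n t = m λ.
Minimum nonzero at m = 1: t = λ / (2 n) = 624 / (2 × 1.361) = 229 nm.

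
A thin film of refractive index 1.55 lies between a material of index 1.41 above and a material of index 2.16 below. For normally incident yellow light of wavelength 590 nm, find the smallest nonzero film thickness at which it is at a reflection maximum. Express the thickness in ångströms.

At the upper boundary (n = 1.41 to n = 1.55) the reflected ray undergoes a half-wave phase shift.
At the lower boundary (n = 1.55 to n = 2.16) the reflected ray undergoes a half-wave phase shift.
Zero or two π shifts → no net half-wave offset.
For strong reflection here: 2 n t = m λ.
Minimum nonzero at m = 1: t = λ / (2 n) = 590 / (2 × 1.55) = 190 nm.

1903 Å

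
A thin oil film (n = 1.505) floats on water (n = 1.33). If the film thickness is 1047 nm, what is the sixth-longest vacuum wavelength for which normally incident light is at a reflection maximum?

573 nm

At the upper boundary (n = 1.0 to n = 1.505) the reflected ray undergoes a half-wave phase shift.
Bottom surface (1.505 → 1.33): reflection off a lower-index medium gives no phase shift.
The two reflections differ by half a wavelength.
For bright reflection here: 2 n t = (m + ½) λ.
λ = 2 n t / (m + ½). The sixth-longest wavelength is m = 5: λ = 2 × 1.505 × 1047 / 5.50 = 573 nm.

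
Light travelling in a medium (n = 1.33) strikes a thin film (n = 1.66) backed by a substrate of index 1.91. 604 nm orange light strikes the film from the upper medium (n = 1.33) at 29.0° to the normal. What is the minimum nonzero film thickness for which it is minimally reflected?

Top surface (1.33 → 1.66): reflection off a higher-index medium gives a half-wave phase shift.
At the lower boundary (n = 1.66 to n = 1.91) the reflected ray undergoes a half-wave phase shift.
Zero or two π shifts → no net half-wave offset.
For weak reflection here: 2 n t cos θ_r = (m + ½) λ.
Snell's law: 1.33 sin 29.0° = 1.66 sin θ_r → sin θ_r = 0.388, cos θ_r = 0.921.
Minimum at m = 0: t = λ / (4 n cos θ_r) = 604 / (4 × 1.66 × 0.921) = 98.7 nm.

98.7 nm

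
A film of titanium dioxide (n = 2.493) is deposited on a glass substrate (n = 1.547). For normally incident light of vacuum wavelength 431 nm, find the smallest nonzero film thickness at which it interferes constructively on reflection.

At the upper boundary (n = 1.0 to n = 2.493) the reflected ray undergoes a half-wave phase shift.
Bottom surface (2.493 → 1.547): reflection off a lower-index medium gives no phase shift.
The two reflections differ by half a wavelength.
For bright reflection here: 2 n t = (m + ½) λ.
Minimum at m = 0: t = λ / (4 n) = 431 / (4 × 2.493) = 43.2 nm.

43.2 nm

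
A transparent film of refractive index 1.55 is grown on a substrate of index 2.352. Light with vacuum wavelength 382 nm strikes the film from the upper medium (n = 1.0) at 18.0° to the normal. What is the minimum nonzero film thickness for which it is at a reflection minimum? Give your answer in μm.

0.0629 μm

At the upper boundary (n = 1.0 to n = 1.55) the reflected ray undergoes a half-wave phase shift.
Bottom surface (1.55 → 2.352): reflection off a higher-index medium gives a half-wave phase shift.
Net: no relative phase inversion (both shifts match).
So the condition for destructive reflection is 2 n t cos θ_r = (m + ½) λ.
Snell's law: 1.0 sin 18.0° = 1.55 sin θ_r → sin θ_r = 0.199, cos θ_r = 0.980.
Minimum at m = 0: t = λ / (4 n cos θ_r) = 382 / (4 × 1.55 × 0.980) = 62.9 nm.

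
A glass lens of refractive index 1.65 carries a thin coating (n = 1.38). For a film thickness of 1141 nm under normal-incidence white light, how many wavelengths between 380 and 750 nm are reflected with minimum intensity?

Top surface (1.0 → 1.38): reflection off a higher-index medium gives a half-wave phase shift.
Bottom surface (1.38 → 1.65): reflection off a higher-index medium gives a half-wave phase shift.
Net: no relative phase inversion (both shifts match).
So the condition for destructive reflection is 2 n t = (m + ½) λ.
λ = 2 n t / (m + ½) = 3149 / (m + ½) nm.
m=3: 900 nm (IR); m=4: 700 nm (visible); m=5: 573 nm (visible); m=6: 484 nm (visible); m=7: 420 nm (visible); m=8: 370 nm (UV).

4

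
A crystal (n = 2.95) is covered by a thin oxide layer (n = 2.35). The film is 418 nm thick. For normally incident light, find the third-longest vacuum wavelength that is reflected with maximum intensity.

655 nm

Top surface (1.0 → 2.35): reflection off a higher-index medium gives a half-wave phase shift.
Bottom surface (2.35 → 2.95): reflection off a higher-index medium gives a half-wave phase shift.
The two reflections carry the same phase change, so no net offset.
So the condition for constructive reflection is 2 n t = m λ.
λ = 2 n t / m. The third-longest wavelength is m = 3: λ = 2 × 2.35 × 418 / 3.00 = 655 nm.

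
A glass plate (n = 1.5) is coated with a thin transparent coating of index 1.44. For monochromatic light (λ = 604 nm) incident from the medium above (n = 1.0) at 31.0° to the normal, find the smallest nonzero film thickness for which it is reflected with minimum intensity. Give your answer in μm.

Ray reflecting at the top interface goes from n = 1.0 toward n = 1.44: a half-wave phase shift.
Ray reflecting at the bottom interface goes from n = 1.44 toward n = 1.5: a half-wave phase shift.
Net: no relative phase inversion (both shifts match).
So the condition for destructive reflection is 2 n t cos θ_r = (m + ½) λ.
Snell's law: 1.0 sin 31.0° = 1.44 sin θ_r → sin θ_r = 0.358, cos θ_r = 0.934.
Minimum at m = 0: t = λ / (4 n cos θ_r) = 604 / (4 × 1.44 × 0.934) = 112 nm.

0.112 μm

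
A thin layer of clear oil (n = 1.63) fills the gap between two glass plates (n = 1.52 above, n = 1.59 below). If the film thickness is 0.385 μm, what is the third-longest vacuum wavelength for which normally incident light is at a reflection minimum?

418 nm

Ray reflecting at the top interface goes from n = 1.52 toward n = 1.63: a half-wave phase shift.
Bottom surface (1.63 → 1.59): reflection off a lower-index medium gives no phase shift.
Net: one phase inversion between the two reflected rays.
For weak reflection here: 2 n t = m λ.
λ = 2 n t / m. The third-longest wavelength is m = 3: λ = 2 × 1.63 × 385 / 3.00 = 418 nm.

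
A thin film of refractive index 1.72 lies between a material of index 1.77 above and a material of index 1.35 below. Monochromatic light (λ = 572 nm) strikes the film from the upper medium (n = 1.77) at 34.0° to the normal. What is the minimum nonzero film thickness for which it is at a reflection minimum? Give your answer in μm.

0.102 μm

Ray reflecting at the top interface goes from n = 1.77 toward n = 1.72: no phase shift.
At the lower boundary (n = 1.72 to n = 1.35) the reflected ray undergoes no phase shift.
Zero or two π shifts → no net half-wave offset.
For minimum reflection here: 2 n t cos θ_r = (m + ½) λ.
Snell's law: 1.77 sin 34.0° = 1.72 sin θ_r → sin θ_r = 0.575, cos θ_r = 0.818.
Minimum at m = 0: t = λ / (4 n cos θ_r) = 572 / (4 × 1.72 × 0.818) = 102 nm.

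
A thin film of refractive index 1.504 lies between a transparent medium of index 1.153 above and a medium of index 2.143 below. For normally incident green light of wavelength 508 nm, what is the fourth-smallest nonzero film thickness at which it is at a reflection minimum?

Top surface (1.153 → 1.504): reflection off a higher-index medium gives a half-wave phase shift.
At the lower boundary (n = 1.504 to n = 2.143) the reflected ray undergoes a half-wave phase shift.
Net: no relative phase inversion (both shifts match).
With no net inversion, destructive interference in reflection requires 2 n t = (m + ½) λ.
The fourth-smallest nonzero thickness corresponds to m = 3: t = (m + ½) λ / (2 n) = 3.50 × 508 / (2 × 1.504) = 591 nm.

591 nm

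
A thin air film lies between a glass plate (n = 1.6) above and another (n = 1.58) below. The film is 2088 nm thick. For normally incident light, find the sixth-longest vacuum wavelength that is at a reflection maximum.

Ray reflecting at the top interface goes from n = 1.6 toward n = 1.0: no phase shift.
At the lower boundary (n = 1.0 to n = 1.58) the reflected ray undergoes a half-wave phase shift.
Net: one phase inversion between the two reflected rays.
So the condition for constructive reflection is 2 n t = (m + ½) λ.
λ = 2 n t / (m + ½). The sixth-longest wavelength is m = 5: λ = 2 × 1.0 × 2088 / 5.50 = 759 nm.

759 nm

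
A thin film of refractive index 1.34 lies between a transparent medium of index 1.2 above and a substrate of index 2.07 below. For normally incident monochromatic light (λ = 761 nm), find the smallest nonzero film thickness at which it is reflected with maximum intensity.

Top surface (1.2 → 1.34): reflection off a higher-index medium gives a half-wave phase shift.
Bottom surface (1.34 → 2.07): reflection off a higher-index medium gives a half-wave phase shift.
Net: no relative phase inversion (both shifts match).
For maximum reflection here: 2 n t = m λ.
Minimum nonzero at m = 1: t = λ / (2 n) = 761 / (2 × 1.34) = 284 nm.

284 nm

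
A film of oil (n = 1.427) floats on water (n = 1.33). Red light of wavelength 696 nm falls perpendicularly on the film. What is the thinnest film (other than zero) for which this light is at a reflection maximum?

Top surface (1.0 → 1.427): reflection off a higher-index medium gives a half-wave phase shift.
Ray reflecting at the bottom interface goes from n = 1.427 toward n = 1.33: no phase shift.
Net: one phase inversion between the two reflected rays.
For bright reflection here: 2 n t = (m + ½) λ.
Minimum at m = 0: t = λ / (4 n) = 696 / (4 × 1.427) = 122 nm.

122 nm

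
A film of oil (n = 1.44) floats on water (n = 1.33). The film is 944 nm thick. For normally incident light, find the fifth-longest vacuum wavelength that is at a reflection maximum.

604 nm

Ray reflecting at the top interface goes from n = 1.0 toward n = 1.44: a half-wave phase shift.
Ray reflecting at the bottom interface goes from n = 1.44 toward n = 1.33: no phase shift.
Exactly one π shift → a net half-wave offset.
With one net inversion, constructive interference in reflection requires 2 n t = (m + ½) λ.
λ = 2 n t / (m + ½). The fifth-longest wavelength is m = 4: λ = 2 × 1.44 × 944 / 4.50 = 604 nm.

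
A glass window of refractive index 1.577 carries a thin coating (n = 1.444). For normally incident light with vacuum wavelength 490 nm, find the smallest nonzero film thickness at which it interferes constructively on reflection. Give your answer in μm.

Ray reflecting at the top interface goes from n = 1.0 toward n = 1.444: a half-wave phase shift.
Ray reflecting at the bottom interface goes from n = 1.444 toward n = 1.577: a half-wave phase shift.
Zero or two π shifts → no net half-wave offset.
With no net inversion, constructive interference in reflection requires 2 n t = m λ.
Minimum nonzero at m = 1: t = λ / (2 n) = 490 / (2 × 1.444) = 170 nm.

0.170 μm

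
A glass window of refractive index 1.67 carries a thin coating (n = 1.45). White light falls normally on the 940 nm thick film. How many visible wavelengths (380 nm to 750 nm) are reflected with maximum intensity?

4

Ray reflecting at the top interface goes from n = 1.0 toward n = 1.45: a half-wave phase shift.
Ray reflecting at the bottom interface goes from n = 1.45 toward n = 1.67: a half-wave phase shift.
Zero or two π shifts → no net half-wave offset.
For strong reflection here: 2 n t = m λ.
λ = 2 n t / m = 2726 / m nm.
m=3: 909 nm (IR); m=4: 682 nm (visible); m=5: 545 nm (visible); m=6: 454 nm (visible); m=7: 389 nm (visible); m=8: 341 nm (UV).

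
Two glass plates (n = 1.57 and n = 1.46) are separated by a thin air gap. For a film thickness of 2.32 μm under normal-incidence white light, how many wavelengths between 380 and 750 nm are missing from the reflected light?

At the upper boundary (n = 1.57 to n = 1.0) the reflected ray undergoes no phase shift.
Bottom surface (1.0 → 1.46): reflection off a higher-index medium gives a half-wave phase shift.
Exactly one π shift → a net half-wave offset.
For minimum reflection here: 2 n t = m λ.
λ = 2 n t / m = 4640 / m nm.
m=6: 773 nm (IR); m=7: 663 nm (visible); m=8: 580 nm (visible); m=9: 516 nm (visible); m=10: 464 nm (visible); m=11: 422 nm (visible); m=12: 387 nm (visible); m=13: 357 nm (UV).

6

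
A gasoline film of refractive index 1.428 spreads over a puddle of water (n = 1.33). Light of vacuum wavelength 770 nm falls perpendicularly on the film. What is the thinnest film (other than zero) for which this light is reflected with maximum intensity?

Ray reflecting at the top interface goes from n = 1.0 toward n = 1.428: a half-wave phase shift.
At the lower boundary (n = 1.428 to n = 1.33) the reflected ray undergoes no phase shift.
Exactly one π shift → a net half-wave offset.
With one net inversion, constructive interference in reflection requires 2 n t = (m + ½) λ.
Minimum at m = 0: t = λ / (4 n) = 770 / (4 × 1.428) = 135 nm.

135 nm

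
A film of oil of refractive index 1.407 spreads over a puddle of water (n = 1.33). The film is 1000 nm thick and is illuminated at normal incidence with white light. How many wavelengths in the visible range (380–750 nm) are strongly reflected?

3

Top surface (1.0 → 1.407): reflection off a higher-index medium gives a half-wave phase shift.
Bottom surface (1.407 → 1.33): reflection off a lower-index medium gives no phase shift.
The two reflections differ by half a wavelength.
So the condition for constructive reflection is 2 n t = (m + ½) λ.
λ = 2 n t / (m + ½) = 2814 / (m + ½) nm.
m=3: 804 nm (IR); m=4: 625 nm (visible); m=5: 512 nm (visible); m=6: 433 nm (visible); m=7: 375 nm (UV).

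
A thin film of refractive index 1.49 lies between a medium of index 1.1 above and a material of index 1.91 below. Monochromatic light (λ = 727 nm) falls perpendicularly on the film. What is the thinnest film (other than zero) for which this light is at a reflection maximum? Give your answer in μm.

At the upper boundary (n = 1.1 to n = 1.49) the reflected ray undergoes a half-wave phase shift.
At the lower boundary (n = 1.49 to n = 1.91) the reflected ray undergoes a half-wave phase shift.
The two reflections carry the same phase change, so no net offset.
So the condition for constructive reflection is 2 n t = m λ.
Minimum nonzero at m = 1: t = λ / (2 n) = 727 / (2 × 1.49) = 244 nm.

0.244 μm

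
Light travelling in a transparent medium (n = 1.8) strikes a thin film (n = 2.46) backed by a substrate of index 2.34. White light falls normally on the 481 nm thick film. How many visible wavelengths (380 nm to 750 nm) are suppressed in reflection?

Ray reflecting at the top interface goes from n = 1.8 toward n = 2.46: a half-wave phase shift.
Bottom surface (2.46 → 2.34): reflection off a lower-index medium gives no phase shift.
The two reflections differ by half a wavelength.
So the condition for destructive reflection is 2 n t = m λ.
λ = 2 n t / m = 2367 / m nm.
m=3: 789 nm (IR); m=4: 592 nm (visible); m=5: 473 nm (visible); m=6: 394 nm (visible); m=7: 338 nm (UV).

3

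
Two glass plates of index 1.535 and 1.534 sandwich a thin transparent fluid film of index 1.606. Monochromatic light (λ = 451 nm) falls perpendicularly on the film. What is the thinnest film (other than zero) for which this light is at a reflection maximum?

Ray reflecting at the top interface goes from n = 1.535 toward n = 1.606: a half-wave phase shift.
At the lower boundary (n = 1.606 to n = 1.534) the reflected ray undergoes no phase shift.
Net: one phase inversion between the two reflected rays.
With one net inversion, constructive interference in reflection requires 2 n t = (m + ½) λ.
Minimum at m = 0: t = λ / (4 n) = 451 / (4 × 1.606) = 70.2 nm.

70.2 nm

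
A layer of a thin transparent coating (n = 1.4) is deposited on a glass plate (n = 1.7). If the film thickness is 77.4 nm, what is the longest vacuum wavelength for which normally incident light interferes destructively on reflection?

433 nm

At the upper boundary (n = 1.0 to n = 1.4) the reflected ray undergoes a half-wave phase shift.
At the lower boundary (n = 1.4 to n = 1.7) the reflected ray undergoes a half-wave phase shift.
The two reflections carry the same phase change, so no net offset.
For dark reflection here: 2 n t = (m + ½) λ.
λ = 2 n t / (m + ½). The longest wavelength is m = 0: λ = 2 × 1.4 × 77.4 / 0.500 = 433 nm.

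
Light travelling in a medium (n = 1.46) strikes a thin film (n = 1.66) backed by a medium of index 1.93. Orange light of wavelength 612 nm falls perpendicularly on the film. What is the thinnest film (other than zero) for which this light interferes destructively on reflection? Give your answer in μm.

Ray reflecting at the top interface goes from n = 1.46 toward n = 1.66: a half-wave phase shift.
Ray reflecting at the bottom interface goes from n = 1.66 toward n = 1.93: a half-wave phase shift.
The two reflections carry the same phase change, so no net offset.
For dark reflection here: 2 n t = (m + ½) λ.
Minimum at m = 0: t = λ / (4 n) = 612 / (4 × 1.66) = 92.2 nm.

0.0922 μm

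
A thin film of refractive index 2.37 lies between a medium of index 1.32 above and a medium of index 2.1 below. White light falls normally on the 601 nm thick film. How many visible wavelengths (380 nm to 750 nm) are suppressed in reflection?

At the upper boundary (n = 1.32 to n = 2.37) the reflected ray undergoes a half-wave phase shift.
Ray reflecting at the bottom interface goes from n = 2.37 toward n = 2.1: no phase shift.
The two reflections differ by half a wavelength.
With one net inversion, destructive interference in reflection requires 2 n t = m λ.
λ = 2 n t / m = 2849 / m nm.
m=3: 950 nm (IR); m=4: 712 nm (visible); m=5: 570 nm (visible); m=6: 475 nm (visible); m=7: 407 nm (visible); m=8: 356 nm (UV).

4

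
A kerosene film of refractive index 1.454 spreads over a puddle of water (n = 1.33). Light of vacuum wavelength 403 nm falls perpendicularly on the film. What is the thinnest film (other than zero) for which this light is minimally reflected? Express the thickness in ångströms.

1386 Å

At the upper boundary (n = 1.0 to n = 1.454) the reflected ray undergoes a half-wave phase shift.
At the lower boundary (n = 1.454 to n = 1.33) the reflected ray undergoes no phase shift.
Exactly one π shift → a net half-wave offset.
So the condition for destructive reflection is 2 n t = m λ.
Minimum nonzero at m = 1: t = λ / (2 n) = 403 / (2 × 1.454) = 139 nm.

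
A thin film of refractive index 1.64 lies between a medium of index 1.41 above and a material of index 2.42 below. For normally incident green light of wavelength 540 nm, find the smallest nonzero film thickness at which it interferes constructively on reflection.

165 nm

Ray reflecting at the top interface goes from n = 1.41 toward n = 1.64: a half-wave phase shift.
Ray reflecting at the bottom interface goes from n = 1.64 toward n = 2.42: a half-wave phase shift.
The two reflections carry the same phase change, so no net offset.
With no net inversion, constructive interference in reflection requires 2 n t = m λ.
Minimum nonzero at m = 1: t = λ / (2 n) = 540 / (2 × 1.64) = 165 nm.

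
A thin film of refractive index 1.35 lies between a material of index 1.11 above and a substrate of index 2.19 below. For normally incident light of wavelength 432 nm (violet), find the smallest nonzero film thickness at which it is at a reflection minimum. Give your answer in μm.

Top surface (1.11 → 1.35): reflection off a higher-index medium gives a half-wave phase shift.
Ray reflecting at the bottom interface goes from n = 1.35 toward n = 2.19: a half-wave phase shift.
Net: no relative phase inversion (both shifts match).
So the condition for destructive reflection is 2 n t = (m + ½) λ.
Minimum at m = 0: t = λ / (4 n) = 432 / (4 × 1.35) = 80.0 nm.

0.0800 μm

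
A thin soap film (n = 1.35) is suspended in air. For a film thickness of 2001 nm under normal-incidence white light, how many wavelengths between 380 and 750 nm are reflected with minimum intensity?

At the upper boundary (n = 1.0 to n = 1.35) the reflected ray undergoes a half-wave phase shift.
Bottom surface (1.35 → 1.0): reflection off a lower-index medium gives no phase shift.
The two reflections differ by half a wavelength.
So the condition for destructive reflection is 2 n t = m λ.
λ = 2 n t / m = 5403 / m nm.
m=7: 772 nm (IR); m=8: 675 nm (visible); m=9: 600 nm (visible); m=10: 540 nm (visible); m=11: 491 nm (visible); m=12: 450 nm (visible); m=13: 416 nm (visible); m=14: 386 nm (visible); m=15: 360 nm (UV).

7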